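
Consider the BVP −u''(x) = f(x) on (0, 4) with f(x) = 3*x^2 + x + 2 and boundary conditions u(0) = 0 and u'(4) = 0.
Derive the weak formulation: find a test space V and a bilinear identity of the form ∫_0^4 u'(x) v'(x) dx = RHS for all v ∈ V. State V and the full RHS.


V = {v ∈ H^1(0, 4) : v(0) = 0} (test functions vanish at x = 0 where u is specified); weak form: ∫_0^4 u'v' dx = ∫_0^4 (3*x^2 + x + 2) v dx for all v ∈ V.

Multiply both sides by a test function v and integrate from 0 to 4:
  ∫_0^4 −u''(x) v(x) dx = ∫_0^4 f(x) v(x) dx.
Integrate the LHS by parts once:
  ∫_0^4 −u'' v dx = −[u'(x) v(x)]_0^4 + ∫_0^4 u'(x) v'(x) dx.
Thus ∫_0^4 u'(x) v'(x) dx = ∫_0^4 f(x) v(x) dx + [u'(x) v(x)]_0^4.
Choose V so that boundary terms are either known or forced to vanish.
Mixed BC: u(0) = 0 (Dirichlet) and u'(4) = 0 (Neumann). Define V = {v ∈ H^1(0, 4) : v(0) = 0}. Then [u' v]_0^4 = u'(4)·v(4) − u'(0)·0 = 0.
Weak formulation: find u (satisfying any essential BC) such that ∫_0^4 u'(x) v'(x) dx = ∫_0^4 f v dx for all v ∈ V (Dirichlet at 0 absorbed into V; the Neumann datum at x = 4 is zero, so no boundary term remains).
Substituting f(x) = 3*x^2 + x + 2, the right-hand side is ∫_0^4 (3*x^2 + x + 2) v dx.


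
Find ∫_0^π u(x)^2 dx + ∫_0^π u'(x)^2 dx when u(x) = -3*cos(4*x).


||u||_{H^1(0,π)}^2 = 153*π/2

u'(x) = 12*sin(4*x).
Expand u² and (u')² and integrate term by term on (0, π), using: for integers n ≥ 1, ∫_0^π sin²(nx) dx = ∫_0^π cos²(nx) dx = π/2; for n ≠ n', ∫_0^π sin(nx)sin(n'x) dx = ∫_0^π cos(nx)cos(n'x) dx = 0; and by product-to-sum, ∫_0^π sin(nx)cos(n'x) dx = ½∫_0^π [sin((n+n')x) + sin((n−n')x)] dx, which is 0 when n+n' is even and 2n/(n²−n'²) when n+n' is odd (it need not vanish on (0, π)).
  u² squared terms: (-3)²·∫cos(4x)² dx = 9·π/2 = 9*π/2.
  So ∫_0^π u² dx = 9*π/2.
  (u')² squared terms: (12)²·∫sin(4x)² dx = 144·π/2 = 72*π.
  So ∫_0^π (u')² dx = 72*π.
||u||_{H^1}^2 = (9*π/2) + (72*π) = 153*π/2.


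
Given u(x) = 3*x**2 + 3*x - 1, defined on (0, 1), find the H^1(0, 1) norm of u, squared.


||u||_{H^1}^2 = 443/10

The H^1 norm (squared) on an interval (0, L) is
  ||u||_{H^1}^2 = ∫_0^L u(x)^2 dx + ∫_0^L u'(x)^2 dx.
Compute u'(x) = 6*x + 3.
Then u(x)^2 = 9*x**4 + 18*x**3 + 3*x**2 - 6*x + 1 and u'(x)^2 = 36*x**2 + 36*x + 9.
Integrate each monomial from 0 to 1 using ∫_0^1 c·x^n dx = c·1^(n+1)/(n+1):
  ∫_0^1 u(x)^2 dx = ∫_0^1 (9*x^4 + 18*x^3 + 3*x^2 - 6*x + 1) dx. Term by term:
    ∫_0^1 9*x^4 dx = 9/5;  ∫_0^1 18*x^3 dx = 9/2;  ∫_0^1 3*x^2 dx = 1;
    ∫_0^1 -6*x dx = -3;  ∫_0^1 1 dx = 1.
  Sum: 9/5 + 9/2 + 1 − 3 + 1 = 53/10.
  ∫_0^1 u'(x)^2 dx = ∫_0^1 (36*x^2 + 36*x + 9) dx. Term by term:
    ∫_0^1 36*x^2 dx = 12;  ∫_0^1 36*x dx = 18;  ∫_0^1 9 dx = 9.
  Sum: 12 + 18 + 9 = 39.
Adding: ||u||_{H^1}^2 = 53/10 + 39 = 443/10.


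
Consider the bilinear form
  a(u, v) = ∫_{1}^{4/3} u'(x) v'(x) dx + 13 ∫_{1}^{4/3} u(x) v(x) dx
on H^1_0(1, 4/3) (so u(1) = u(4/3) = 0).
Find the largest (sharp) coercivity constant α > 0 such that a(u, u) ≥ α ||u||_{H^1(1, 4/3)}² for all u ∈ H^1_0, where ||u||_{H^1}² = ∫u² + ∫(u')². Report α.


α = 1

Coercivity of a(·,·) on H^1_0(1, 4/3) means a(u, u) ≥ α ||u||_{H^1}² for every u ∈ H^1_0.
The interval has length L = 1/3, and Poincaré/coercivity depend only on L. Here a(u, u) = ∫(u')² + (13)·∫u².
Here c = 13 ≥ 1, so a(u,u) = ∫(u')² + c∫u² ≥ ∫(u')² + ∫u² = ||u||_{H^1}², i.e. α = 1 works. No larger α is possible: a(u,u) ≥ α||u||_{H^1}² means (1−α)∫(u')² ≥ (α−c)∫u², and for the modes u_n = sin(nπ(x−x₀)/L) (x₀ the left endpoint) one has ∫u_n²/∫(u_n')² = (L/(nπ))² → 0, so a(u_n,u_n)/||u_n||_{H^1}² → 1. Hence the optimal constant is α = 1.
Therefore α = 1.


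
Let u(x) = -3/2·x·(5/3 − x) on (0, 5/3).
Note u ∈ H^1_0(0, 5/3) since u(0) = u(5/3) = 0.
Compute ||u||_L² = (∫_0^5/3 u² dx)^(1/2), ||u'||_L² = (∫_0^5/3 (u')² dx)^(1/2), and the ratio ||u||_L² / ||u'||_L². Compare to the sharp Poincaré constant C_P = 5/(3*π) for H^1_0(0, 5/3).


||u||_L² / ||u'||_L² = sqrt(10)/6 < C_P = 5/(3*π).

u(x) = -3/2·x·(5/3 − x), so u'(x) = 3*x - 5/2.
u(x) = -3/2·x·(5/3 − x) vanishes at x = 0 and x = 5/3, so u ∈ H^1_0(0, 5/3). Differentiate via the product rule and integrate the resulting polynomials term by term.
  ∫_0^5/3 u² dx = ∫_0^5/3 (9*x^4/4 - 15*x^3/2 + 25*x^2/4) dx. Term by term:
    ∫_0^5/3 9*x^4/4 dx = 625/108;  ∫_0^5/3 -15*x^3/2 dx = -3125/216;  ∫_0^5/3 25*x^2/4 dx = 3125/324.
  Sum: 625/108 − 3125/216 + 3125/324 = 625/648.
  ∫_0^5/3 (u')² dx = ∫_0^5/3 (9*x^2 - 15*x + 25/4) dx. Term by term:
    ∫_0^5/3 9*x^2 dx = 125/9;  ∫_0^5/3 -15*x dx = -125/6;  ∫_0^5/3 25/4 dx = 125/12.
  Sum: 125/9 − 125/6 + 125/12 = 125/36.
∫_0^5/3 u² dx = 625/648, so ||u||_L² = 25*sqrt(2)/36.
∫_0^5/3 (u')² dx = 125/36, so ||u'||_L² = 5*sqrt(5)/6.
Ratio ||u||_L² / ||u'||_L² = sqrt(10)/6.
Sharp Poincaré constant on H^1_0(0, 5/3) is C_P = L/π = 5/(3*π), achieved by sin(3*π/5·x).
A polynomial bump cannot attain the sharp Poincaré constant (only the first sine eigenfunction does), so the ratio is strictly less than C_P, consistent with ||u||_L² ≤ C_P ||u'||_L².


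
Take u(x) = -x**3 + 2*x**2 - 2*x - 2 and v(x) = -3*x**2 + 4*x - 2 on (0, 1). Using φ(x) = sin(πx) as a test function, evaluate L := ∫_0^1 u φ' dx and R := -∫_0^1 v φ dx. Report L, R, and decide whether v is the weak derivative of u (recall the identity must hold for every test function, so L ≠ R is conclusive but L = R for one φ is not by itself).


LHS = -12/π^3 + 3/π, RHS = -12/π^3 + 3/π. Yes, v = u' weakly.

u(x) = -x**3 + 2*x**2 - 2*x - 2, classical derivative u'(x) = -3*x**2 + 4*x - 2.
φ(x) = sin(πx), so φ'(x) = π*cos(π*x).
Note φ(0) = φ(1) = 0, so the boundary term u·φ vanishes.
LHS = ∫_0^1 u(x) φ'(x) dx = ∫_0^1 (-π*x^3*cos(π*x) + 2*π*x^2*cos(π*x) - 2*π*x*cos(π*x) - 2*π*cos(π*x)) dx. Term by term:
  ∫_0^1 -2*π*cos(π*x) dx = 0;  ∫_0^1 -π*x^3*cos(π*x) dx = -12/π^3 + 3/π;  ∫_0^1 -2*π*x*cos(π*x) dx = 4/π;
  ∫_0^1 2*π*x^2*cos(π*x) dx = -4/π.
Sum: 0 + -12/π^3 + 3/π + 4/π − 4/π = -12/π^3 + 3/π.
So LHS = -12/π^3 + 3/π.
∫_0^1 v(x) φ(x) dx = ∫_0^1 (-3*x^2*sin(π*x) + 4*x*sin(π*x) - 2*sin(π*x)) dx. Term by term:
  ∫_0^1 -2*sin(π*x) dx = -4/π;  ∫_0^1 -3*x^2*sin(π*x) dx = -3/π + 12/π^3;  ∫_0^1 4*x*sin(π*x) dx = 4/π.
Sum: -4/π + -3/π + 12/π^3 + 4/π = -3/π + 12/π^3.
So RHS = -∫_0^1 v(x) φ(x) dx = -12/π^3 + 3/π.
LHS = RHS, so the identity holds for this test φ.
Moreover u is smooth here and v(x) = u'(x) = -3*x**2 + 4*x - 2 pointwise, so the identity holds for every test function. Hence v is the weak derivative of u.


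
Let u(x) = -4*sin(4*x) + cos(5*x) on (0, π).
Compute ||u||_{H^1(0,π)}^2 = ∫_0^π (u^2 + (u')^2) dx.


||u||_{H^1(0,π)}^2 = 1664/9 + 149*π

u'(x) = -5*sin(5*x) - 16*cos(4*x).
Expand u² and (u')² and integrate term by term on (0, π), using: for integers n ≥ 1, ∫_0^π sin²(nx) dx = ∫_0^π cos²(nx) dx = π/2; for n ≠ n', ∫_0^π sin(nx)sin(n'x) dx = ∫_0^π cos(nx)cos(n'x) dx = 0; and by product-to-sum, ∫_0^π sin(nx)cos(n'x) dx = ½∫_0^π [sin((n+n')x) + sin((n−n')x)] dx, which is 0 when n+n' is even and 2n/(n²−n'²) when n+n' is odd (it need not vanish on (0, π)).
  u² squared terms: (-4)²·∫sin(4x)² dx = 16·π/2 = 8*π;  (1)²·∫cos(5x)² dx = 1·π/2 = π/2.
  u² cross terms: 2·(-4)·(1)·∫sin(4x)·cos(5x) dx = -8·(-8/9) = 64/9.
  So ∫_0^π u² dx = 8*π + π/2 + 64/9 = 64/9 + 17*π/2.
  (u')² squared terms: (-16)²·∫cos(4x)² dx = 256·π/2 = 128*π;  (-5)²·∫sin(5x)² dx = 25·π/2 = 25*π/2.
  (u')² cross terms: 2·(-16)·(-5)·∫cos(4x)·sin(5x) dx = 160·(10/9) = 1600/9.
  So ∫_0^π (u')² dx = 128*π + 25*π/2 + 1600/9 = 1600/9 + 281*π/2.
||u||_{H^1}^2 = (64/9 + 17*π/2) + (1600/9 + 281*π/2) = 1664/9 + 149*π.


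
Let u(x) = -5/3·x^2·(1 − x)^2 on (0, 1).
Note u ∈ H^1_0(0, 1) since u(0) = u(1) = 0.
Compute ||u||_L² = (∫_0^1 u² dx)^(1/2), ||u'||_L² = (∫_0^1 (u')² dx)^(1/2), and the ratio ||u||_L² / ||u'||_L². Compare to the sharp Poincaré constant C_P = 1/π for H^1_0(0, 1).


||u||_L² / ||u'||_L² = sqrt(3)/6 < C_P = 1/π.

u(x) = -5/3·x^2·(1 − x)^2, so u'(x) = 10*x*(x*(1 - x) - (x - 1)^2)/3.
u(x) = -5/3·x^2·(1 − x)^2 vanishes at x = 0 and x = 1, so u ∈ H^1_0(0, 1). Differentiate via the product rule and integrate the resulting polynomials term by term.
  ∫_0^1 u² dx = ∫_0^1 (25*x^8/9 - 100*x^7/9 + 50*x^6/3 - 100*x^5/9 + 25*x^4/9) dx. Term by term:
    ∫_0^1 25*x^8/9 dx = 25/81;  ∫_0^1 -100*x^7/9 dx = -25/18;  ∫_0^1 50*x^6/3 dx = 50/21;
    ∫_0^1 -100*x^5/9 dx = -50/27;  ∫_0^1 25*x^4/9 dx = 5/9.
  Sum: 25/81 − 25/18 + 50/21 − 50/27 + 5/9 = 5/1134.
  ∫_0^1 (u')² dx = ∫_0^1 (400*x^6/9 - 400*x^5/3 + 1300*x^4/9 - 200*x^3/3 + 100*x^2/9) dx. Term by term:
    ∫_0^1 400*x^6/9 dx = 400/63;  ∫_0^1 -400*x^5/3 dx = -200/9;  ∫_0^1 1300*x^4/9 dx = 260/9;
    ∫_0^1 -200*x^3/3 dx = -50/3;  ∫_0^1 100*x^2/9 dx = 100/27.
  Sum: 400/63 − 200/9 + 260/9 − 50/3 + 100/27 = 10/189.
∫_0^1 u² dx = 5/1134, so ||u||_L² = sqrt(70)/126.
∫_0^1 (u')² dx = 10/189, so ||u'||_L² = sqrt(210)/63.
Ratio ||u||_L² / ||u'||_L² = sqrt(3)/6.
Sharp Poincaré constant on H^1_0(0, 1) is C_P = L/π = 1/π, achieved by sin(π·x).
A polynomial bump cannot attain the sharp Poincaré constant (only the first sine eigenfunction does), so the ratio is strictly less than C_P, consistent with ||u||_L² ≤ C_P ||u'||_L².


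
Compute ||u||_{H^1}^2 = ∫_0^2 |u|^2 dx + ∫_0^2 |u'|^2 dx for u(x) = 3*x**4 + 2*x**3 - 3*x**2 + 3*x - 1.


||u||_{H^1}^2 = 152528/35

The H^1 norm (squared) on an interval (0, L) is
  ||u||_{H^1}^2 = ∫_0^L u(x)^2 dx + ∫_0^L u'(x)^2 dx.
Compute u'(x) = 12*x**3 + 6*x**2 - 6*x + 3.
Then u(x)^2 = 9*x**8 + 12*x**7 - 14*x**6 + 6*x**5 + 15*x**4 - 22*x**3 + 15*x**2 - 6*x + 1 and u'(x)^2 = 144*x**6 + 144*x**5 - 108*x**4 + 72*x**2 - 36*x + 9.
Integrate each monomial from 0 to 2 using ∫_0^2 c·x^n dx = c·2^(n+1)/(n+1):
  ∫_0^2 u(x)^2 dx = ∫_0^2 (9*x^8 + 12*x^7 - 14*x^6 + 6*x^5 + 15*x^4 - 22*x^3 + 15*x^2 - 6*x + 1) dx. Term by term:
    ∫_0^2 9*x^8 dx = 512;  ∫_0^2 12*x^7 dx = 384;  ∫_0^2 -14*x^6 dx = -256;
    ∫_0^2 6*x^5 dx = 64;  ∫_0^2 15*x^4 dx = 96;  ∫_0^2 -22*x^3 dx = -88;
    ∫_0^2 15*x^2 dx = 40;  ∫_0^2 -6*x dx = -12;  ∫_0^2 1 dx = 2.
  Sum: 512 + 384 − 256 + 64 + 96 − 88 + 40 − 12 + 2 = 742.
  ∫_0^2 u'(x)^2 dx = ∫_0^2 (144*x^6 + 144*x^5 - 108*x^4 + 72*x^2 - 36*x + 9) dx. Term by term:
    ∫_0^2 144*x^6 dx = 18432/7;  ∫_0^2 144*x^5 dx = 1536;  ∫_0^2 -108*x^4 dx = -3456/5;
    ∫_0^2 72*x^2 dx = 192;  ∫_0^2 -36*x dx = -72;  ∫_0^2 9 dx = 18.
  Sum: 18432/7 + 1536 − 3456/5 + 192 − 72 + 18 = 126558/35.
Adding: ||u||_{H^1}^2 = 742 + 126558/35 = 152528/35.


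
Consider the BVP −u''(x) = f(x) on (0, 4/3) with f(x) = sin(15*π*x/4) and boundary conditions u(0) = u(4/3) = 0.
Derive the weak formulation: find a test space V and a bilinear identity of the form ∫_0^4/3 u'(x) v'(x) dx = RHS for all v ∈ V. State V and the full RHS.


V = H^1_0(0, 4/3) (so v(0) = v(4/3) = 0); weak form: ∫_0^4/3 u'v' dx = ∫_0^4/3 (sin(15*π*x/4)) v dx for all v ∈ V.

Multiply both sides by a test function v and integrate from 0 to 4/3:
  ∫_0^4/3 −u''(x) v(x) dx = ∫_0^4/3 f(x) v(x) dx.
Integrate the LHS by parts once:
  ∫_0^4/3 −u'' v dx = −[u'(x) v(x)]_0^4/3 + ∫_0^4/3 u'(x) v'(x) dx.
Thus ∫_0^4/3 u'(x) v'(x) dx = ∫_0^4/3 f(x) v(x) dx + [u'(x) v(x)]_0^4/3.
Choose V so that boundary terms are either known or forced to vanish.
u is Dirichlet: u(0) = u(4/3) = 0. Let V = H^1_0(0, 4/3); then v(0) = v(4/3) = 0, and [u' v]_0^4/3 = 0.
Weak formulation: find u (satisfying any essential BC) such that ∫_0^4/3 u'(x) v'(x) dx = ∫_0^4/3 f v dx for all v ∈ V.
Substituting f(x) = sin(15*π*x/4), the right-hand side is ∫_0^4/3 (sin(15*π*x/4)) v dx.


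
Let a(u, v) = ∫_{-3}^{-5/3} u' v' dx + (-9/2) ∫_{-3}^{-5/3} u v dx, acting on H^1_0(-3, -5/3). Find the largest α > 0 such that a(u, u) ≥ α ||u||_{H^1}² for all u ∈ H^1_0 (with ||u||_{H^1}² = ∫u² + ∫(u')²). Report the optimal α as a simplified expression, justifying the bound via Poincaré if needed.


α = 9*(-8 + π^2)/(16 + 9*π^2)

Coercivity of a(·,·) on H^1_0(-3, -5/3) means a(u, u) ≥ α ||u||_{H^1}² for every u ∈ H^1_0.
The interval has length L = 4/3, and Poincaré/coercivity depend only on L. Here a(u, u) = ∫(u')² + (-9/2)·∫u².
Here c = -9/2 < 0 with |c| < (π/L)² = 9*π^2/16, so coercivity still holds. The condition a(u,u) ≥ α||u||_{H^1}² reads (1−α)∫(u')² ≥ (α−c)∫u². Any admissible α is ≤ 1 (rapidly oscillating u have ∫u²/∫(u')² → 0), and α = 1 would force 0 ≥ (1−c)∫u², impossible since c < 1; so 1−α > 0. By the sharp Poincaré inequality on H^1_0 of an interval of length L, ∫(u')² ≥ (π/L)²∫u² with equality for the first sine mode sin(π(x−x₀)/L) (x₀ the left endpoint), so the inequality holds for all u iff (1−α)(π/L)² ≥ α − c, i.e. α ≤ ((π/L)² + c)/((π/L)² + 1) = (1 + c(L/π)²)/(1 + (L/π)²). (Direct route, valid since c ≤ 0: Poincaré gives c∫u² ≥ c(L/π)²∫(u')², so a(u,u) ≥ (1 + c(L/π)²)∫(u')², while ||u||_{H^1}² ≤ (1 + (L/π)²)∫(u')²; dividing yields the same α.) With (π/L)² = 9*π^2/16 and c = -9/2, the largest admissible constant is α = ((π/L)² + c)/((π/L)² + 1).
Simplifying, α = 9*(-8 + π^2)/(16 + 9*π^2).


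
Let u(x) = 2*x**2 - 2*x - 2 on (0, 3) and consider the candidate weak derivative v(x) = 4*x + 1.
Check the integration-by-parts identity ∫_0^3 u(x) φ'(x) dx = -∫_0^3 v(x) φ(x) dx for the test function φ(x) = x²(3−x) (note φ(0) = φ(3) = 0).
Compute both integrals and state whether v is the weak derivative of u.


LHS = -351/10, RHS = -1107/20. No, v is not the weak derivative of u.

u(x) = 2*x**2 - 2*x - 2, classical derivative u'(x) = 4*x - 2.
φ(x) = x²(3−x), so φ'(x) = 3*x*(2 - x).
Note φ(0) = φ(3) = 0, so the boundary term u·φ vanishes.
LHS = ∫_0^3 u(x) φ'(x) dx = ∫_0^3 (-6*x^4 + 18*x^3 - 6*x^2 - 12*x) dx. Term by term:
  ∫_0^3 -6*x^4 dx = -1458/5;  ∫_0^3 18*x^3 dx = 729/2;  ∫_0^3 -6*x^2 dx = -54;
  ∫_0^3 -12*x dx = -54.
Sum: -1458/5 + 729/2 − 54 − 54 = -351/10.
So LHS = -351/10.
∫_0^3 v(x) φ(x) dx = ∫_0^3 (-4*x^4 + 11*x^3 + 3*x^2) dx. Term by term:
  ∫_0^3 -4*x^4 dx = -972/5;  ∫_0^3 11*x^3 dx = 891/4;  ∫_0^3 3*x^2 dx = 27.
Sum: -972/5 + 891/4 + 27 = 1107/20.
So RHS = -∫_0^3 v(x) φ(x) dx = -1107/20.
LHS − RHS = 81/4 ≠ 0, so the identity fails.
(For a valid weak derivative the identity must hold for EVERY test function, in particular this one. The failure shows v is NOT the weak derivative of u.)
Correct weak derivative would be u'(x) = 4*x - 2.


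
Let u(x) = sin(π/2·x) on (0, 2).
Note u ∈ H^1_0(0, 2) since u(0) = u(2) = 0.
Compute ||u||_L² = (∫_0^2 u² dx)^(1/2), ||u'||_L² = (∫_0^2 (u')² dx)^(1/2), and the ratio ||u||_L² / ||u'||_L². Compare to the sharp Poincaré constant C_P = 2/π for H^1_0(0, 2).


||u||_L² / ||u'||_L² = 2/π = C_P.

u(x) = sin(π/2·x), so u'(x) = π*cos(π*x/2)/2.
Writing u(x) = A·sin(kπx/L) with A = 1 and k = 1, use ∫_0^L sin²(kπx/L) dx = L/2 and ∫_0^L cos²(kπx/L) dx = L/2.
u² = 1·sin²(π/2·x) and (u')² = π^2/4·cos²(π/2·x), and each of sin², cos² integrates to L/2 = 1 over (0, 2).
∫_0^2 u² dx = 1, so ||u||_L² = 1.
∫_0^2 (u')² dx = π^2/4, so ||u'||_L² = π/2.
Ratio ||u||_L² / ||u'||_L² = 2/π.
Sharp Poincaré constant on H^1_0(0, 2) is C_P = L/π = 2/π, achieved by sin(π/2·x).
This is the k = 1 eigenfunction (up to amplitude), so the ratio equals the sharp Poincaré constant exactly.


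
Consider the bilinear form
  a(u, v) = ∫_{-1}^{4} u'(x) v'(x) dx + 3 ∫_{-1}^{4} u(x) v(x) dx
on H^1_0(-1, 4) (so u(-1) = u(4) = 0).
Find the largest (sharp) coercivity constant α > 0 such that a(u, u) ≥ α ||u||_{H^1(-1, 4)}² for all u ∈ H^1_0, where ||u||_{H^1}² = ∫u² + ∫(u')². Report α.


α = 1

Coercivity of a(·,·) on H^1_0(-1, 4) means a(u, u) ≥ α ||u||_{H^1}² for every u ∈ H^1_0.
The interval has length L = 5, and Poincaré/coercivity depend only on L. Here a(u, u) = ∫(u')² + (3)·∫u².
Here c = 3 ≥ 1, so a(u,u) = ∫(u')² + c∫u² ≥ ∫(u')² + ∫u² = ||u||_{H^1}², i.e. α = 1 works. No larger α is possible: a(u,u) ≥ α||u||_{H^1}² means (1−α)∫(u')² ≥ (α−c)∫u², and for the modes u_n = sin(nπ(x−x₀)/L) (x₀ the left endpoint) one has ∫u_n²/∫(u_n')² = (L/(nπ))² → 0, so a(u_n,u_n)/||u_n||_{H^1}² → 1. Hence the optimal constant is α = 1.
Therefore α = 1.


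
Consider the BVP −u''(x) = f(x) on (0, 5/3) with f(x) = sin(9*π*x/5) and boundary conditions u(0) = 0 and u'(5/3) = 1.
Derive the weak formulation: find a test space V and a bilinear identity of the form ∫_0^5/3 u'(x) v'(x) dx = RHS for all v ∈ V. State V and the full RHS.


V = {v ∈ H^1(0, 5/3) : v(0) = 0} (test functions vanish at x = 0 where u is specified); weak form: ∫_0^5/3 u'v' dx = ∫_0^5/3 (sin(9*π*x/5)) v dx + v(5/3) for all v ∈ V.

Multiply both sides by a test function v and integrate from 0 to 5/3:
  ∫_0^5/3 −u''(x) v(x) dx = ∫_0^5/3 f(x) v(x) dx.
Integrate the LHS by parts once:
  ∫_0^5/3 −u'' v dx = −[u'(x) v(x)]_0^5/3 + ∫_0^5/3 u'(x) v'(x) dx.
Thus ∫_0^5/3 u'(x) v'(x) dx = ∫_0^5/3 f(x) v(x) dx + [u'(x) v(x)]_0^5/3.
Choose V so that boundary terms are either known or forced to vanish.
Mixed BC: u(0) = 0 (Dirichlet) and u'(5/3) = 1 (Neumann). Define V = {v ∈ H^1(0, 5/3) : v(0) = 0}. Then [u' v]_0^5/3 = u'(5/3)·v(5/3) − u'(0)·0 = v(5/3).
Weak formulation: find u (satisfying any essential BC) such that ∫_0^5/3 u'(x) v'(x) dx = ∫_0^5/3 f v dx + v(5/3) for all v ∈ V (Dirichlet at 0 absorbed into V; Neumann datum at x = 5/3 contributes the boundary term).
Substituting f(x) = sin(9*π*x/5), the right-hand side is ∫_0^5/3 (sin(9*π*x/5)) v dx + v(5/3).


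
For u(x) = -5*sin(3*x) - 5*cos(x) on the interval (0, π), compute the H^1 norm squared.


||u||_{H^1(0,π)}^2 = 150*π

u'(x) = 5*sin(x) - 15*cos(3*x).
Expand u² and (u')² and integrate term by term on (0, π), using: for integers n ≥ 1, ∫_0^π sin²(nx) dx = ∫_0^π cos²(nx) dx = π/2; for n ≠ n', ∫_0^π sin(nx)sin(n'x) dx = ∫_0^π cos(nx)cos(n'x) dx = 0; and by product-to-sum, ∫_0^π sin(nx)cos(n'x) dx = ½∫_0^π [sin((n+n')x) + sin((n−n')x)] dx, which is 0 when n+n' is even and 2n/(n²−n'²) when n+n' is odd (it need not vanish on (0, π)).
  u² squared terms: (-5)²·∫cos(x)² dx = 25·π/2 = 25*π/2;  (-5)²·∫sin(3x)² dx = 25·π/2 = 25*π/2.
  u² cross terms: 2·(-5)·(-5)·∫cos(x)·sin(3x) dx = 50·(0) = 0.
  So ∫_0^π u² dx = 25*π/2 + 25*π/2 + 0 = 25*π.
  (u')² squared terms: (-15)²·∫cos(3x)² dx = 225·π/2 = 225*π/2;  (5)²·∫sin(x)² dx = 25·π/2 = 25*π/2.
  (u')² cross terms: 2·(-15)·(5)·∫cos(3x)·sin(x) dx = -150·(0) = 0.
  So ∫_0^π (u')² dx = 225*π/2 + 25*π/2 + 0 = 125*π.
||u||_{H^1}^2 = (25*π) + (125*π) = 150*π.


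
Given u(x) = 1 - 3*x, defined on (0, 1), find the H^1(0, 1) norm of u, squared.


||u||_{H^1}^2 = 10

The H^1 norm (squared) on an interval (0, L) is
  ||u||_{H^1}^2 = ∫_0^L u(x)^2 dx + ∫_0^L u'(x)^2 dx.
Compute u'(x) = -3.
Then u(x)^2 = 9*x**2 - 6*x + 1 and u'(x)^2 = 9.
Integrate each monomial from 0 to 1 using ∫_0^1 c·x^n dx = c·1^(n+1)/(n+1):
  ∫_0^1 u(x)^2 dx = ∫_0^1 (9*x^2 - 6*x + 1) dx. Term by term:
    ∫_0^1 9*x^2 dx = 3;  ∫_0^1 -6*x dx = -3;  ∫_0^1 1 dx = 1.
  Sum: 3 − 3 + 1 = 1.
  ∫_0^1 u'(x)^2 dx = ∫_0^1 (9) dx. Term by term:
    ∫_0^1 9 dx = 9.
Adding: ||u||_{H^1}^2 = 1 + 9 = 10.


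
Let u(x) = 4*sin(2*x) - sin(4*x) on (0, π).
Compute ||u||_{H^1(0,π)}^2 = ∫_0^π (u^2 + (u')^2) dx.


||u||_{H^1(0,π)}^2 = 97*π/2

u'(x) = 8*cos(2*x) - 4*cos(4*x).
Expand u² and (u')² and integrate term by term on (0, π), using: for integers n ≥ 1, ∫_0^π sin²(nx) dx = ∫_0^π cos²(nx) dx = π/2; for n ≠ n', ∫_0^π sin(nx)sin(n'x) dx = ∫_0^π cos(nx)cos(n'x) dx = 0; and by product-to-sum, ∫_0^π sin(nx)cos(n'x) dx = ½∫_0^π [sin((n+n')x) + sin((n−n')x)] dx, which is 0 when n+n' is even and 2n/(n²−n'²) when n+n' is odd (it need not vanish on (0, π)).
  u² squared terms: (-1)²·∫sin(4x)² dx = 1·π/2 = π/2;  (4)²·∫sin(2x)² dx = 16·π/2 = 8*π.
  u² cross terms: 2·(-1)·(4)·∫sin(4x)·sin(2x) dx = -8·(0) = 0.
  So ∫_0^π u² dx = π/2 + 8*π + 0 = 17*π/2.
  (u')² squared terms: (-4)²·∫cos(4x)² dx = 16·π/2 = 8*π;  (8)²·∫cos(2x)² dx = 64·π/2 = 32*π.
  (u')² cross terms: 2·(-4)·(8)·∫cos(4x)·cos(2x) dx = -64·(0) = 0.
  So ∫_0^π (u')² dx = 8*π + 32*π + 0 = 40*π.
||u||_{H^1}^2 = (17*π/2) + (40*π) = 97*π/2.


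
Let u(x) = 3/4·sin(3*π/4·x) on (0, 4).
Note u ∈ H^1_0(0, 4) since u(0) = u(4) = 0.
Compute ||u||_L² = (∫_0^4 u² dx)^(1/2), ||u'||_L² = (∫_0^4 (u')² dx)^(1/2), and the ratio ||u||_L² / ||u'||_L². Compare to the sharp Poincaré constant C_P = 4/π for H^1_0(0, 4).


||u||_L² / ||u'||_L² = 4/(3*π) < C_P = 4/π.

u(x) = 3/4·sin(3*π/4·x), so u'(x) = 9*π*cos(3*π*x/4)/16.
Writing u(x) = A·sin(kπx/L) with A = 3/4 and k = 3, use ∫_0^L sin²(kπx/L) dx = L/2 and ∫_0^L cos²(kπx/L) dx = L/2.
u² = 9/16·sin²(3*π/4·x) and (u')² = 81*π^2/256·cos²(3*π/4·x), and each of sin², cos² integrates to L/2 = 2 over (0, 4).
∫_0^4 u² dx = 9/8, so ||u||_L² = 3*sqrt(2)/4.
∫_0^4 (u')² dx = 81*π^2/128, so ||u'||_L² = 9*sqrt(2)*π/16.
Ratio ||u||_L² / ||u'||_L² = 4/(3*π).
Sharp Poincaré constant on H^1_0(0, 4) is C_P = L/π = 4/π, achieved by sin(π/4·x).
This is the k = 3 harmonic; the ratio L/(kπ) is strictly less than C_P = L/π, consistent with the sharp inequality ||u||_L² ≤ C_P ||u'||_L².


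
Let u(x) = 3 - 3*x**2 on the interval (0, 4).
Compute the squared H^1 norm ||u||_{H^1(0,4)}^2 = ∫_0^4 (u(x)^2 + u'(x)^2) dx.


||u||_{H^1}^2 = 11316/5

The H^1 norm (squared) on an interval (0, L) is
  ||u||_{H^1}^2 = ∫_0^L u(x)^2 dx + ∫_0^L u'(x)^2 dx.
Compute u'(x) = -6*x.
Then u(x)^2 = 9*x**4 - 18*x**2 + 9 and u'(x)^2 = 36*x**2.
Integrate each monomial from 0 to 4 using ∫_0^4 c·x^n dx = c·4^(n+1)/(n+1):
  ∫_0^4 u(x)^2 dx = ∫_0^4 (9*x^4 - 18*x^2 + 9) dx. Term by term:
    ∫_0^4 9*x^4 dx = 9216/5;  ∫_0^4 -18*x^2 dx = -384;  ∫_0^4 9 dx = 36.
  Sum: 9216/5 − 384 + 36 = 7476/5.
  ∫_0^4 u'(x)^2 dx = ∫_0^4 (36*x^2) dx. Term by term:
    ∫_0^4 36*x^2 dx = 768.
Adding: ||u||_{H^1}^2 = 7476/5 + 768 = 11316/5.


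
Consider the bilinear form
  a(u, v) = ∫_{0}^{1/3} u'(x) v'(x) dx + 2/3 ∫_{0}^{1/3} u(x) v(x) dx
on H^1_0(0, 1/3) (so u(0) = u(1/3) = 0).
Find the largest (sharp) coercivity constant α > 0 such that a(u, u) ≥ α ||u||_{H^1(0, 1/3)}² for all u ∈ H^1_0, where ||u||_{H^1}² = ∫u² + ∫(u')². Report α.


α = (2 + 27*π^2)/(3*(1 + 9*π^2))

Coercivity of a(·,·) on H^1_0(0, 1/3) means a(u, u) ≥ α ||u||_{H^1}² for every u ∈ H^1_0.
The interval has length L = 1/3, and Poincaré/coercivity depend only on L. Here a(u, u) = ∫(u')² + (2/3)·∫u².
Here 0 < c = 2/3 < 1. The condition a(u,u) ≥ α||u||_{H^1}² reads (1−α)∫(u')² ≥ (α−c)∫u². Any admissible α is ≤ 1 (rapidly oscillating u have ∫u²/∫(u')² → 0), and α = 1 would force 0 ≥ (1−c)∫u², impossible since c < 1; so 1−α > 0. By the sharp Poincaré inequality on H^1_0 of an interval of length L, ∫(u')² ≥ (π/L)²∫u² with equality for the first sine mode sin(π(x−x₀)/L) (x₀ the left endpoint), so the inequality holds for all u iff (1−α)(π/L)² ≥ α − c, i.e. α ≤ ((π/L)² + c)/((π/L)² + 1) = (1 + c(L/π)²)/(1 + (L/π)²). With (π/L)² = 9*π^2 and c = 2/3, the largest admissible constant is α = ((π/L)² + c)/((π/L)² + 1).
Simplifying, α = (2 + 27*π^2)/(3*(1 + 9*π^2)).


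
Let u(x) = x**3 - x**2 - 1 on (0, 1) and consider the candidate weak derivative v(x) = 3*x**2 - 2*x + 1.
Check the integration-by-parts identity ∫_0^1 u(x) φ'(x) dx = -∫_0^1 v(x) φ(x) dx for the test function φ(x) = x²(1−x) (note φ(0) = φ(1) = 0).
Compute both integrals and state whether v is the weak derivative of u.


LHS = 0, RHS = -1/12. No, v is not the weak derivative of u.

u(x) = x**3 - x**2 - 1, classical derivative u'(x) = 3*x**2 - 2*x.
φ(x) = x²(1−x), so φ'(x) = x*(2 - 3*x).
Note φ(0) = φ(1) = 0, so the boundary term u·φ vanishes.
LHS = ∫_0^1 u(x) φ'(x) dx = ∫_0^1 (-3*x^5 + 5*x^4 - 2*x^3 + 3*x^2 - 2*x) dx. Term by term:
  ∫_0^1 -3*x^5 dx = -1/2;  ∫_0^1 5*x^4 dx = 1;  ∫_0^1 -2*x^3 dx = -1/2;
  ∫_0^1 3*x^2 dx = 1;  ∫_0^1 -2*x dx = -1.
Sum: -1/2 + 1 − 1/2 + 1 − 1 = 0.
So LHS = 0.
∫_0^1 v(x) φ(x) dx = ∫_0^1 (-3*x^5 + 5*x^4 - 3*x^3 + x^2) dx. Term by term:
  ∫_0^1 -3*x^5 dx = -1/2;  ∫_0^1 5*x^4 dx = 1;  ∫_0^1 -3*x^3 dx = -3/4;
  ∫_0^1 x^2 dx = 1/3.
Sum: -1/2 + 1 − 3/4 + 1/3 = 1/12.
So RHS = -∫_0^1 v(x) φ(x) dx = -1/12.
LHS − RHS = 1/12 ≠ 0, so the identity fails.
(For a valid weak derivative the identity must hold for EVERY test function, in particular this one. The failure shows v is NOT the weak derivative of u.)
Correct weak derivative would be u'(x) = 3*x**2 - 2*x.


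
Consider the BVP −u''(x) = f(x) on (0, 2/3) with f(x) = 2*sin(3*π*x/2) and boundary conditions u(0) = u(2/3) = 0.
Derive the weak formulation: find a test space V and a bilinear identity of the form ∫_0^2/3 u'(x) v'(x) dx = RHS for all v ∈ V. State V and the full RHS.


V = H^1_0(0, 2/3) (so v(0) = v(2/3) = 0); weak form: ∫_0^2/3 u'v' dx = ∫_0^2/3 (2*sin(3*π*x/2)) v dx for all v ∈ V.

Multiply both sides by a test function v and integrate from 0 to 2/3:
  ∫_0^2/3 −u''(x) v(x) dx = ∫_0^2/3 f(x) v(x) dx.
Integrate the LHS by parts once:
  ∫_0^2/3 −u'' v dx = −[u'(x) v(x)]_0^2/3 + ∫_0^2/3 u'(x) v'(x) dx.
Thus ∫_0^2/3 u'(x) v'(x) dx = ∫_0^2/3 f(x) v(x) dx + [u'(x) v(x)]_0^2/3.
Choose V so that boundary terms are either known or forced to vanish.
u is Dirichlet: u(0) = u(2/3) = 0. Let V = H^1_0(0, 2/3); then v(0) = v(2/3) = 0, and [u' v]_0^2/3 = 0.
Weak formulation: find u (satisfying any essential BC) such that ∫_0^2/3 u'(x) v'(x) dx = ∫_0^2/3 f v dx for all v ∈ V.
Substituting f(x) = 2*sin(3*π*x/2), the right-hand side is ∫_0^2/3 (2*sin(3*π*x/2)) v dx.


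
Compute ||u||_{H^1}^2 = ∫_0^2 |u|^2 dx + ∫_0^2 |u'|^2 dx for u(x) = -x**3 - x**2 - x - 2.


||u||_{H^1}^2 = 26714/105

The H^1 norm (squared) on an interval (0, L) is
  ||u||_{H^1}^2 = ∫_0^L u(x)^2 dx + ∫_0^L u'(x)^2 dx.
Compute u'(x) = -3*x**2 - 2*x - 1.
Then u(x)^2 = x**6 + 2*x**5 + 3*x**4 + 6*x**3 + 5*x**2 + 4*x + 4 and u'(x)^2 = 9*x**4 + 12*x**3 + 10*x**2 + 4*x + 1.
Integrate each monomial from 0 to 2 using ∫_0^2 c·x^n dx = c·2^(n+1)/(n+1):
  ∫_0^2 u(x)^2 dx = ∫_0^2 (x^6 + 2*x^5 + 3*x^4 + 6*x^3 + 5*x^2 + 4*x + 4) dx. Term by term:
    ∫_0^2 x^6 dx = 128/7;  ∫_0^2 2*x^5 dx = 64/3;  ∫_0^2 3*x^4 dx = 96/5;
    ∫_0^2 6*x^3 dx = 24;  ∫_0^2 5*x^2 dx = 40/3;  ∫_0^2 4*x dx = 8;
    ∫_0^2 4 dx = 8.
  Sum: 128/7 + 64/3 + 96/5 + 24 + 40/3 + 8 + 8 = 11776/105.
  ∫_0^2 u'(x)^2 dx = ∫_0^2 (9*x^4 + 12*x^3 + 10*x^2 + 4*x + 1) dx. Term by term:
    ∫_0^2 9*x^4 dx = 288/5;  ∫_0^2 12*x^3 dx = 48;  ∫_0^2 10*x^2 dx = 80/3;
    ∫_0^2 4*x dx = 8;  ∫_0^2 1 dx = 2.
  Sum: 288/5 + 48 + 80/3 + 8 + 2 = 2134/15.
Adding: ||u||_{H^1}^2 = 11776/105 + 2134/15 = 26714/105.


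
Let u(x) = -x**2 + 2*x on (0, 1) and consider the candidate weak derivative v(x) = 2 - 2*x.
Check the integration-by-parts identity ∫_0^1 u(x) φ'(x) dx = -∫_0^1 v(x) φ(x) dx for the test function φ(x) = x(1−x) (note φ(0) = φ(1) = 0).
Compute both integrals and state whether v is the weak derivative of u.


LHS = -1/6, RHS = -1/6. Yes, v = u' weakly.

u(x) = -x**2 + 2*x, classical derivative u'(x) = 2 - 2*x.
φ(x) = x(1−x), so φ'(x) = 1 - 2*x.
Note φ(0) = φ(1) = 0, so the boundary term u·φ vanishes.
LHS = ∫_0^1 u(x) φ'(x) dx = ∫_0^1 (2*x^3 - 5*x^2 + 2*x) dx. Term by term:
  ∫_0^1 2*x^3 dx = 1/2;  ∫_0^1 -5*x^2 dx = -5/3;  ∫_0^1 2*x dx = 1.
Sum: 1/2 − 5/3 + 1 = -1/6.
So LHS = -1/6.
∫_0^1 v(x) φ(x) dx = ∫_0^1 (2*x^3 - 4*x^2 + 2*x) dx. Term by term:
  ∫_0^1 2*x^3 dx = 1/2;  ∫_0^1 -4*x^2 dx = -4/3;  ∫_0^1 2*x dx = 1.
Sum: 1/2 − 4/3 + 1 = 1/6.
So RHS = -∫_0^1 v(x) φ(x) dx = -1/6.
LHS = RHS, so the identity holds for this test φ.
Moreover u is smooth here and v(x) = u'(x) = 2 - 2*x pointwise, so the identity holds for every test function. Hence v is the weak derivative of u.


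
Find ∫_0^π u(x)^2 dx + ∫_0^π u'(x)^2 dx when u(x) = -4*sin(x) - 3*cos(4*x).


||u||_{H^1(0,π)}^2 = -272/5 + 185*π/2

u'(x) = 12*sin(4*x) - 4*cos(x).
Expand u² and (u')² and integrate term by term on (0, π), using: for integers n ≥ 1, ∫_0^π sin²(nx) dx = ∫_0^π cos²(nx) dx = π/2; for n ≠ n', ∫_0^π sin(nx)sin(n'x) dx = ∫_0^π cos(nx)cos(n'x) dx = 0; and by product-to-sum, ∫_0^π sin(nx)cos(n'x) dx = ½∫_0^π [sin((n+n')x) + sin((n−n')x)] dx, which is 0 when n+n' is even and 2n/(n²−n'²) when n+n' is odd (it need not vanish on (0, π)).
  u² squared terms: (-4)²·∫sin(x)² dx = 16·π/2 = 8*π;  (-3)²·∫cos(4x)² dx = 9·π/2 = 9*π/2.
  u² cross terms: 2·(-4)·(-3)·∫sin(x)·cos(4x) dx = 24·(-2/15) = -16/5.
  So ∫_0^π u² dx = 8*π + 9*π/2 − 16/5 = -16/5 + 25*π/2.
  (u')² squared terms: (-4)²·∫cos(x)² dx = 16·π/2 = 8*π;  (12)²·∫sin(4x)² dx = 144·π/2 = 72*π.
  (u')² cross terms: 2·(-4)·(12)·∫cos(x)·sin(4x) dx = -96·(8/15) = -256/5.
  So ∫_0^π (u')² dx = 8*π + 72*π − 256/5 = -256/5 + 80*π.
||u||_{H^1}^2 = (-16/5 + 25*π/2) + (-256/5 + 80*π) = -272/5 + 185*π/2.


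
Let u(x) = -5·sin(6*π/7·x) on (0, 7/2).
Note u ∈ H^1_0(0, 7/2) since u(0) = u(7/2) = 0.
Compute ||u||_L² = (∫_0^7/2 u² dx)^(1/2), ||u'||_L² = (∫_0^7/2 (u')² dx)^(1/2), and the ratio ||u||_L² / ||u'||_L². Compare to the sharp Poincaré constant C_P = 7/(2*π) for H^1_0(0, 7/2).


||u||_L² / ||u'||_L² = 7/(6*π) < C_P = 7/(2*π).

u(x) = -5·sin(6*π/7·x), so u'(x) = -30*π*cos(6*π*x/7)/7.
Writing u(x) = A·sin(kπx/L) with A = -5 and k = 3, use ∫_0^L sin²(kπx/L) dx = L/2 and ∫_0^L cos²(kπx/L) dx = L/2.
u² = 25·sin²(6*π/7·x) and (u')² = 900*π^2/49·cos²(6*π/7·x), and each of sin², cos² integrates to L/2 = 7/4 over (0, 7/2).
∫_0^7/2 u² dx = 175/4, so ||u||_L² = 5*sqrt(7)/2.
∫_0^7/2 (u')² dx = 225*π^2/7, so ||u'||_L² = 15*sqrt(7)*π/7.
Ratio ||u||_L² / ||u'||_L² = 7/(6*π).
Sharp Poincaré constant on H^1_0(0, 7/2) is C_P = L/π = 7/(2*π), achieved by sin(2*π/7·x).
This is the k = 3 harmonic; the ratio L/(kπ) is strictly less than C_P = L/π, consistent with the sharp inequality ||u||_L² ≤ C_P ||u'||_L².


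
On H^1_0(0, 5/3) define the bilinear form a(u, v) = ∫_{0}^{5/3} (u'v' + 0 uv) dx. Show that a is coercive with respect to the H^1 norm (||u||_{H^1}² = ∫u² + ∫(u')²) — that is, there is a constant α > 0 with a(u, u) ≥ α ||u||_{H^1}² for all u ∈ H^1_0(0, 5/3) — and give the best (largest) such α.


α = 9*π^2/(25 + 9*π^2)

Coercivity of a(·,·) on H^1_0(0, 5/3) means a(u, u) ≥ α ||u||_{H^1}² for every u ∈ H^1_0.
The interval has length L = 5/3, and Poincaré/coercivity depend only on L. Here a(u, u) = ∫(u')² + (0)·∫u².
Here c = 0, so a(u,u) = ∫(u')² alone. The condition a(u,u) ≥ α||u||_{H^1}² reads (1−α)∫(u')² ≥ (α−c)∫u². Any admissible α is ≤ 1 (rapidly oscillating u have ∫u²/∫(u')² → 0), and α = 1 would force 0 ≥ (1−c)∫u², impossible since c < 1; so 1−α > 0. By the sharp Poincaré inequality on H^1_0 of an interval of length L, ∫(u')² ≥ (π/L)²∫u² with equality for the first sine mode sin(π(x−x₀)/L) (x₀ the left endpoint), so the inequality holds for all u iff (1−α)(π/L)² ≥ α − c, i.e. α ≤ ((π/L)² + c)/((π/L)² + 1) = (1 + c(L/π)²)/(1 + (L/π)²). (Direct route, valid since c ≤ 0: Poincaré gives c∫u² ≥ c(L/π)²∫(u')², so a(u,u) ≥ (1 + c(L/π)²)∫(u')², while ||u||_{H^1}² ≤ (1 + (L/π)²)∫(u')²; dividing yields the same α.) With (π/L)² = 9*π^2/25 and c = 0, the largest admissible constant is α = ((π/L)² + c)/((π/L)² + 1).
Simplifying, α = 9*π^2/(25 + 9*π^2).


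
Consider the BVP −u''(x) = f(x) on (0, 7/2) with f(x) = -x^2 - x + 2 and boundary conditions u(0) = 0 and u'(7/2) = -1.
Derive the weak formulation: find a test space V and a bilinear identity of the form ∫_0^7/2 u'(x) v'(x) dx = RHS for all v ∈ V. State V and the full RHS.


V = {v ∈ H^1(0, 7/2) : v(0) = 0} (test functions vanish at x = 0 where u is specified); weak form: ∫_0^7/2 u'v' dx = ∫_0^7/2 (-x^2 - x + 2) v dx − v(7/2) for all v ∈ V.

Multiply both sides by a test function v and integrate from 0 to 7/2:
  ∫_0^7/2 −u''(x) v(x) dx = ∫_0^7/2 f(x) v(x) dx.
Integrate the LHS by parts once:
  ∫_0^7/2 −u'' v dx = −[u'(x) v(x)]_0^7/2 + ∫_0^7/2 u'(x) v'(x) dx.
Thus ∫_0^7/2 u'(x) v'(x) dx = ∫_0^7/2 f(x) v(x) dx + [u'(x) v(x)]_0^7/2.
Choose V so that boundary terms are either known or forced to vanish.
Mixed BC: u(0) = 0 (Dirichlet) and u'(7/2) = -1 (Neumann). Define V = {v ∈ H^1(0, 7/2) : v(0) = 0}. Then [u' v]_0^7/2 = u'(7/2)·v(7/2) − u'(0)·0 = − v(7/2).
Weak formulation: find u (satisfying any essential BC) such that ∫_0^7/2 u'(x) v'(x) dx = ∫_0^7/2 f v dx − v(7/2) for all v ∈ V (Dirichlet at 0 absorbed into V; Neumann datum at x = 7/2 contributes the boundary term).
Substituting f(x) = -x^2 - x + 2, the right-hand side is ∫_0^7/2 (-x^2 - x + 2) v dx − v(7/2).


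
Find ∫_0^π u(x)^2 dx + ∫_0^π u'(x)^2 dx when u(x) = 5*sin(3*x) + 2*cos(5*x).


||u||_{H^1(0,π)}^2 = 177*π

u'(x) = -10*sin(5*x) + 15*cos(3*x).
Expand u² and (u')² and integrate term by term on (0, π), using: for integers n ≥ 1, ∫_0^π sin²(nx) dx = ∫_0^π cos²(nx) dx = π/2; for n ≠ n', ∫_0^π sin(nx)sin(n'x) dx = ∫_0^π cos(nx)cos(n'x) dx = 0; and by product-to-sum, ∫_0^π sin(nx)cos(n'x) dx = ½∫_0^π [sin((n+n')x) + sin((n−n')x)] dx, which is 0 when n+n' is even and 2n/(n²−n'²) when n+n' is odd (it need not vanish on (0, π)).
  u² squared terms: (2)²·∫cos(5x)² dx = 4·π/2 = 2*π;  (5)²·∫sin(3x)² dx = 25·π/2 = 25*π/2.
  u² cross terms: 2·(2)·(5)·∫cos(5x)·sin(3x) dx = 20·(0) = 0.
  So ∫_0^π u² dx = 2*π + 25*π/2 + 0 = 29*π/2.
  (u')² squared terms: (-10)²·∫sin(5x)² dx = 100·π/2 = 50*π;  (15)²·∫cos(3x)² dx = 225·π/2 = 225*π/2.
  (u')² cross terms: 2·(-10)·(15)·∫sin(5x)·cos(3x) dx = -300·(0) = 0.
  So ∫_0^π (u')² dx = 50*π + 225*π/2 + 0 = 325*π/2.
||u||_{H^1}^2 = (29*π/2) + (325*π/2) = 177*π.


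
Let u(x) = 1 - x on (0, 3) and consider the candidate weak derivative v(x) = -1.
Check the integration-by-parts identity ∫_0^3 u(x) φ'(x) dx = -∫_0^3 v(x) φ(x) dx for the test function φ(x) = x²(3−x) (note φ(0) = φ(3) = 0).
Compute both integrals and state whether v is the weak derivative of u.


LHS = 27/4, RHS = 27/4. Yes, v = u' weakly.

u(x) = 1 - x, classical derivative u'(x) = -1.
φ(x) = x²(3−x), so φ'(x) = 3*x*(2 - x).
Note φ(0) = φ(3) = 0, so the boundary term u·φ vanishes.
LHS = ∫_0^3 u(x) φ'(x) dx = ∫_0^3 (3*x^3 - 9*x^2 + 6*x) dx. Term by term:
  ∫_0^3 3*x^3 dx = 243/4;  ∫_0^3 -9*x^2 dx = -81;  ∫_0^3 6*x dx = 27.
Sum: 243/4 − 81 + 27 = 27/4.
So LHS = 27/4.
∫_0^3 v(x) φ(x) dx = ∫_0^3 (x^3 - 3*x^2) dx. Term by term:
  ∫_0^3 x^3 dx = 81/4;  ∫_0^3 -3*x^2 dx = -27.
Sum: 81/4 − 27 = -27/4.
So RHS = -∫_0^3 v(x) φ(x) dx = 27/4.
LHS = RHS, so the identity holds for this test φ.
Moreover u is smooth here and v(x) = u'(x) = -1 pointwise, so the identity holds for every test function. Hence v is the weak derivative of u.


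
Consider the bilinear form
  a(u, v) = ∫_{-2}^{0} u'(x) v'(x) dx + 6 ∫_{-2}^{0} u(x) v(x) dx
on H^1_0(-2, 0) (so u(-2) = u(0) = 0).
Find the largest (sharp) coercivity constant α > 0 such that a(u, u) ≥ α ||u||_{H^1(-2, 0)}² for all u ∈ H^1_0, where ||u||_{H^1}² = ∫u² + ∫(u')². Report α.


α = 1

Coercivity of a(·,·) on H^1_0(-2, 0) means a(u, u) ≥ α ||u||_{H^1}² for every u ∈ H^1_0.
The interval has length L = 2, and Poincaré/coercivity depend only on L. Here a(u, u) = ∫(u')² + (6)·∫u².
Here c = 6 ≥ 1, so a(u,u) = ∫(u')² + c∫u² ≥ ∫(u')² + ∫u² = ||u||_{H^1}², i.e. α = 1 works. No larger α is possible: a(u,u) ≥ α||u||_{H^1}² means (1−α)∫(u')² ≥ (α−c)∫u², and for the modes u_n = sin(nπ(x−x₀)/L) (x₀ the left endpoint) one has ∫u_n²/∫(u_n')² = (L/(nπ))² → 0, so a(u_n,u_n)/||u_n||_{H^1}² → 1. Hence the optimal constant is α = 1.
Therefore α = 1.


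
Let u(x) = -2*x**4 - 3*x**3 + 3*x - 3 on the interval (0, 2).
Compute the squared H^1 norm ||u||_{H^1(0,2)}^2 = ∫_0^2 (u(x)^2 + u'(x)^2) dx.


||u||_{H^1}^2 = 226448/63

The H^1 norm (squared) on an interval (0, L) is
  ||u||_{H^1}^2 = ∫_0^L u(x)^2 dx + ∫_0^L u'(x)^2 dx.
Compute u'(x) = -8*x**3 - 9*x**2 + 3.
Then u(x)^2 = 4*x**8 + 12*x**7 + 9*x**6 - 12*x**5 - 6*x**4 + 18*x**3 + 9*x**2 - 18*x + 9 and u'(x)^2 = 64*x**6 + 144*x**5 + 81*x**4 - 48*x**3 - 54*x**2 + 9.
Integrate each monomial from 0 to 2 using ∫_0^2 c·x^n dx = c·2^(n+1)/(n+1):
  ∫_0^2 u(x)^2 dx = ∫_0^2 (4*x^8 + 12*x^7 + 9*x^6 - 12*x^5 - 6*x^4 + 18*x^3 + 9*x^2 - 18*x + 9) dx. Term by term:
    ∫_0^2 4*x^8 dx = 2048/9;  ∫_0^2 12*x^7 dx = 384;  ∫_0^2 9*x^6 dx = 1152/7;
    ∫_0^2 -12*x^5 dx = -128;  ∫_0^2 -6*x^4 dx = -192/5;  ∫_0^2 18*x^3 dx = 72;
    ∫_0^2 9*x^2 dx = 24;  ∫_0^2 -18*x dx = -36;  ∫_0^2 9 dx = 18.
  Sum: 2048/9 + 384 + 1152/7 − 128 − 192/5 + 72 + 24 − 36 + 18 = 216634/315.
  ∫_0^2 u'(x)^2 dx = ∫_0^2 (64*x^6 + 144*x^5 + 81*x^4 - 48*x^3 - 54*x^2 + 9) dx. Term by term:
    ∫_0^2 64*x^6 dx = 8192/7;  ∫_0^2 144*x^5 dx = 1536;  ∫_0^2 81*x^4 dx = 2592/5;
    ∫_0^2 -48*x^3 dx = -192;  ∫_0^2 -54*x^2 dx = -144;  ∫_0^2 9 dx = 18.
  Sum: 8192/7 + 1536 + 2592/5 − 192 − 144 + 18 = 101734/35.
Adding: ||u||_{H^1}^2 = 216634/315 + 101734/35 = 226448/63.


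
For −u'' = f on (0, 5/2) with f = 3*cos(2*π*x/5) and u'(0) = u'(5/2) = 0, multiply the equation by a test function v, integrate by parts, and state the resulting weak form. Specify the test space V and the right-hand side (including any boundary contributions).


V = H^1(0, 5/2) (no boundary constraint on v; u is determined up to an additive constant); weak form: ∫_0^5/2 u'v' dx = ∫_0^5/2 (3*cos(2*π*x/5)) v dx for all v ∈ V.

Multiply both sides by a test function v and integrate from 0 to 5/2:
  ∫_0^5/2 −u''(x) v(x) dx = ∫_0^5/2 f(x) v(x) dx.
Integrate the LHS by parts once:
  ∫_0^5/2 −u'' v dx = −[u'(x) v(x)]_0^5/2 + ∫_0^5/2 u'(x) v'(x) dx.
Thus ∫_0^5/2 u'(x) v'(x) dx = ∫_0^5/2 f(x) v(x) dx + [u'(x) v(x)]_0^5/2.
Choose V so that boundary terms are either known or forced to vanish.
u has homogeneous Neumann: u'(0) = u'(5/2) = 0. So [u' v]_0^5/2 = 0·v(5/2) − 0·v(0) = 0 for any v; take V = H^1(0, 5/2).
Weak formulation: find u (satisfying any essential BC) such that ∫_0^5/2 u'(x) v'(x) dx = ∫_0^5/2 f v dx for all v ∈ V (homogeneous Neumann, so boundary terms vanish).
Substituting f(x) = 3*cos(2*π*x/5), the right-hand side is ∫_0^5/2 (3*cos(2*π*x/5)) v dx.
Compatibility check (pure Neumann): taking v ≡ 1 ∈ V gives 0 = ∫_0^5/2 f dx + (0) − (0), i.e. ∫_0^5/2 f dx must equal u'(0) − u'(5/2) = 0. Indeed ∫_0^5/2 (3*cos(2*π*x/5)) dx = 0, so the data are compatible. The solution is then unique only up to an additive constant (fix it e.g. by requiring ∫_0^5/2 u dx = 0).


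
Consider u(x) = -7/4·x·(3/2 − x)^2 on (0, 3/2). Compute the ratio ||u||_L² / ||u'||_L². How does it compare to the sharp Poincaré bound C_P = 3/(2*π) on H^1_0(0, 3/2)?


||u||_L² / ||u'||_L² = 3*sqrt(14)/28 < C_P = 3/(2*π).

u(x) = -7/4·x·(3/2 − x)^2, so u'(x) = -21*x^2/4 + 21*x/2 - 63/16.
u(x) = -7/4·x·(3/2 − x)^2 vanishes at x = 0 and x = 3/2, so u ∈ H^1_0(0, 3/2). Differentiate via the product rule and integrate the resulting polynomials term by term.
  ∫_0^3/2 u² dx = ∫_0^3/2 (49*x^6/16 - 147*x^5/8 + 1323*x^4/32 - 1323*x^3/32 + 3969*x^2/256) dx. Term by term:
    ∫_0^3/2 49*x^6/16 dx = 15309/2048;  ∫_0^3/2 -147*x^5/8 dx = -35721/1024;  ∫_0^3/2 1323*x^4/32 dx = 321489/5120;
    ∫_0^3/2 -1323*x^3/32 dx = -107163/2048;  ∫_0^3/2 3969*x^2/256 dx = 35721/2048.
  Sum: 15309/2048 − 35721/1024 + 321489/5120 − 107163/2048 + 35721/2048 = 5103/10240.
  ∫_0^3/2 (u')² dx = ∫_0^3/2 (441*x^4/16 - 441*x^3/4 + 4851*x^2/32 - 1323*x/16 + 3969/256) dx. Term by term:
    ∫_0^3/2 441*x^4/16 dx = 107163/2560;  ∫_0^3/2 -441*x^3/4 dx = -35721/256;  ∫_0^3/2 4851*x^2/32 dx = 43659/256;
    ∫_0^3/2 -1323*x/16 dx = -11907/128;  ∫_0^3/2 3969/256 dx = 11907/512.
  Sum: 107163/2560 − 35721/256 + 43659/256 − 11907/128 + 11907/512 = 3969/1280.
∫_0^3/2 u² dx = 5103/10240, so ||u||_L² = 27*sqrt(70)/320.
∫_0^3/2 (u')² dx = 3969/1280, so ||u'||_L² = 63*sqrt(5)/80.
Ratio ||u||_L² / ||u'||_L² = 3*sqrt(14)/28.
Sharp Poincaré constant on H^1_0(0, 3/2) is C_P = L/π = 3/(2*π), achieved by sin(2*π/3·x).
A polynomial bump cannot attain the sharp Poincaré constant (only the first sine eigenfunction does), so the ratio is strictly less than C_P, consistent with ||u||_L² ≤ C_P ||u'||_L².
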